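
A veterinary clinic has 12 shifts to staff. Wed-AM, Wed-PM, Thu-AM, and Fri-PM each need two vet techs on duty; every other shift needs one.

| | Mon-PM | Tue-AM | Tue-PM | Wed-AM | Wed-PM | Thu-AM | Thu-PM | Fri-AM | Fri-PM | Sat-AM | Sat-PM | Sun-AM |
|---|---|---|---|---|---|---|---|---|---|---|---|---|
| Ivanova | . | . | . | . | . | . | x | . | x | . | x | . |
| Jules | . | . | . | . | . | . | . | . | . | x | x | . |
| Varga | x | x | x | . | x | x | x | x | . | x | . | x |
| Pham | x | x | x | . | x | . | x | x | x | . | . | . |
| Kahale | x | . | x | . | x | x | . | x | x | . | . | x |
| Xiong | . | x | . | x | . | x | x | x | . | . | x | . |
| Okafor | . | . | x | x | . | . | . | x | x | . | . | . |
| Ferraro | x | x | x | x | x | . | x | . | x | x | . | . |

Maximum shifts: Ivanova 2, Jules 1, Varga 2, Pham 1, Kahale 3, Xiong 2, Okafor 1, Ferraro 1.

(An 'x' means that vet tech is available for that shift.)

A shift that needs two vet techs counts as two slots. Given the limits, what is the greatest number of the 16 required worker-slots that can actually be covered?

13

Total capacity across all vet techs is 2+1+2+1+3+2+1+1 = 13, and 16 slots are needed, so at most 13 can be filled.
An assignment achieving 13: Mon-PM→Pham, Tue-AM→Xiong, Tue-PM→Kahale, Wed-AM→Xiong+Okafor, Wed-PM→Kahale+Ferraro, Thu-AM→Varga+Kahale, Thu-PM→Ivanova, Sat-AM→Jules, Sat-PM→Ivanova, Sun-AM→Varga.
Loads: Ivanova 2/2, Jules 1/1, Varga 2/2, Pham 1/1, Kahale 3/3, Xiong 2/2, Okafor 1/1, Ferraro 1/1.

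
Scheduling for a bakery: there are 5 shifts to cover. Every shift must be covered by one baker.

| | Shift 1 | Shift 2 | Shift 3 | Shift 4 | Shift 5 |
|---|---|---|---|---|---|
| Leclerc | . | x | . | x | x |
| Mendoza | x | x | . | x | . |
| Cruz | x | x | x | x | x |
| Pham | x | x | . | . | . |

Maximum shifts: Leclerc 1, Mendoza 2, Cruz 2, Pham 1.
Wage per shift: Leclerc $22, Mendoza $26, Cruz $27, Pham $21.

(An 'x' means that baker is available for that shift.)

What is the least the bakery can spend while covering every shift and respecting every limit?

Shift 3 can only be covered by Cruz, so that assignment is forced.
Picking the cheapest available baker for each shift independently would cost $113, but that ignores the shift limits.
An optimal schedule: Shift 1→Pham, Shift 2→Mendoza, Shift 3→Cruz, Shift 4→Mendoza, Shift 5→Leclerc.
Total: 21 + 26 + 27 + 26 + 22 = $122.

$122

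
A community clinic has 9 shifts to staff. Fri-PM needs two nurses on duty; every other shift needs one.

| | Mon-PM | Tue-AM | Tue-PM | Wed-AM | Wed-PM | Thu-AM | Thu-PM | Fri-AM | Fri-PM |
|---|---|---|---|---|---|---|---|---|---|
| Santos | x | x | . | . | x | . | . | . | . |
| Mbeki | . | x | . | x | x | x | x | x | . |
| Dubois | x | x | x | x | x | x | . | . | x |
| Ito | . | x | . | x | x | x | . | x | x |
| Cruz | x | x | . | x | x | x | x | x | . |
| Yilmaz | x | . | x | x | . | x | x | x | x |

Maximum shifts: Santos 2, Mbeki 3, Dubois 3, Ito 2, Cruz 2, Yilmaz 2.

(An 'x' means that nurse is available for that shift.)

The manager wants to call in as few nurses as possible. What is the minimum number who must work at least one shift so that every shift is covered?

10 slots to fill and no one can take more than 3, so at least ⌈10/3⌉ = 4 nurses are needed.
Santos, Mbeki, Dubois, and Ito alone can cover everything: Mon-PM→Santos, Tue-AM→Santos, Tue-PM→Dubois, Wed-AM→Mbeki, Wed-PM→Ito, Thu-AM→Dubois, Thu-PM→Mbeki, Fri-AM→Mbeki, Fri-PM→Dubois+Ito.

4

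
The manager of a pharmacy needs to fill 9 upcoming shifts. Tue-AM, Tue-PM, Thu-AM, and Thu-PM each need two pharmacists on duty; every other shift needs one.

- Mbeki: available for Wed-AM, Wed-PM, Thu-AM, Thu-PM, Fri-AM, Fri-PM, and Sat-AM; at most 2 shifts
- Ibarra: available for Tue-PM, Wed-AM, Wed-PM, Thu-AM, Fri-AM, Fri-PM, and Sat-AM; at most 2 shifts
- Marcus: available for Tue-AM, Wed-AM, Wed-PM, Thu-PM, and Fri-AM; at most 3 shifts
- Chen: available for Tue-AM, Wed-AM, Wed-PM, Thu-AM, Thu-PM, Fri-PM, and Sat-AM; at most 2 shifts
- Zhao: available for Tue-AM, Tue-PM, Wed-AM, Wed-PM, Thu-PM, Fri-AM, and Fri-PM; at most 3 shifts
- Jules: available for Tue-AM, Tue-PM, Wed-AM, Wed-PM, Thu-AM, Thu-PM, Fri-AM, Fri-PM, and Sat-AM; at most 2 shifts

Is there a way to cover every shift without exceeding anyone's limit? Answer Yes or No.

Yes

One valid schedule: Tue-AM→Marcus+Chen, Tue-PM→Ibarra+Zhao, Wed-AM→Marcus, Wed-PM→Marcus, Thu-AM→Chen+Jules, Thu-PM→Zhao+Jules, Fri-AM→Mbeki, Fri-PM→Ibarra, Sat-AM→Mbeki.
Loads: Mbeki 2/2, Ibarra 2/2, Marcus 3/3, Chen 2/2, Zhao 2/3, Jules 2/2 — all within limits.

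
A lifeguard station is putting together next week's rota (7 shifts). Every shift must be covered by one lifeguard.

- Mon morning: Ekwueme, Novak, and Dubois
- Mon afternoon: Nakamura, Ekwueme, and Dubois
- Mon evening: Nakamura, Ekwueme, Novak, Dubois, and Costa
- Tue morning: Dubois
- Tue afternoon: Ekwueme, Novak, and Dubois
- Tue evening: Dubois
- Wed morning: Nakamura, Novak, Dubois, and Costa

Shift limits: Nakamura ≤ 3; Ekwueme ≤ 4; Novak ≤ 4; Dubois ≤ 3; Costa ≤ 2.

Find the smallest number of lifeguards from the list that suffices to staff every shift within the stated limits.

2

7 slots to fill and no one can take more than 4, so at least ⌈7/4⌉ = 2 lifeguards are needed.
Ekwueme and Dubois alone can cover everything: Mon morning→Ekwueme, Mon afternoon→Ekwueme, Mon evening→Ekwueme, Tue morning→Dubois, Tue afternoon→Ekwueme, Tue evening→Dubois, Wed morning→Dubois.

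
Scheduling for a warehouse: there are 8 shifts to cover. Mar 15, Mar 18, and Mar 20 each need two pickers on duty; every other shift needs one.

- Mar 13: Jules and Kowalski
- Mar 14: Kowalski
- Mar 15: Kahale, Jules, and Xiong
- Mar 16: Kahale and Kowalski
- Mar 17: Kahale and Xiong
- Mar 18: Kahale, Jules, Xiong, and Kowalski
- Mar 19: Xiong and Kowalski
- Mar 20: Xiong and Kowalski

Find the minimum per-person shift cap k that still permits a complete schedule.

3

With 4 pickers and 11 worker-slots to fill, someone must work at least ⌈11/4⌉ = 3 shifts, so k ≥ 3.
k = 3 works: Mar 13→Jules, Mar 14→Kowalski, Mar 15→Kahale+Jules, Mar 16→Kahale, Mar 17→Kahale, Mar 18→Jules+Xiong, Mar 19→Xiong, Mar 20→Xiong+Kowalski.
Loads: Kahale 3, Jules 3, Xiong 3, Kowalski 2 — all ≤ 3.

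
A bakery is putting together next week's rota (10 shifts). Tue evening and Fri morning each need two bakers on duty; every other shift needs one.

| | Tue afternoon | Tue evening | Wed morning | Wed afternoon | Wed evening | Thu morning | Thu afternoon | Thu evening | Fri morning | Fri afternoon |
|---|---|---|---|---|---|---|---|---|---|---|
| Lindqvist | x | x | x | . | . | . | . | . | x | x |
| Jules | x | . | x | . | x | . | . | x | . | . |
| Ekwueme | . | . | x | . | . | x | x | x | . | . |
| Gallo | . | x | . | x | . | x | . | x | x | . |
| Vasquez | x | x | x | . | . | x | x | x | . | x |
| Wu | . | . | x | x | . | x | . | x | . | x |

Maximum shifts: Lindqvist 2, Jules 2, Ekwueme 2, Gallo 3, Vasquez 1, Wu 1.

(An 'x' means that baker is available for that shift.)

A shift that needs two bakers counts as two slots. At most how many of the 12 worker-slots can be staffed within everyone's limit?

Total capacity across all bakers is 2+2+2+3+1+1 = 11, and 12 slots are needed, so at most 11 can be filled.
An assignment achieving 11: Tue afternoon→Lindqvist, Tue evening→Gallo+Vasquez, Wed morning→Jules, Wed afternoon→Gallo, Wed evening→Jules, Thu morning→Ekwueme, Thu afternoon→Ekwueme, Fri morning→Lindqvist+Gallo, Fri afternoon→Wu.
Loads: Lindqvist 2/2, Jules 2/2, Ekwueme 2/2, Gallo 3/3, Vasquez 1/1, Wu 1/1.

11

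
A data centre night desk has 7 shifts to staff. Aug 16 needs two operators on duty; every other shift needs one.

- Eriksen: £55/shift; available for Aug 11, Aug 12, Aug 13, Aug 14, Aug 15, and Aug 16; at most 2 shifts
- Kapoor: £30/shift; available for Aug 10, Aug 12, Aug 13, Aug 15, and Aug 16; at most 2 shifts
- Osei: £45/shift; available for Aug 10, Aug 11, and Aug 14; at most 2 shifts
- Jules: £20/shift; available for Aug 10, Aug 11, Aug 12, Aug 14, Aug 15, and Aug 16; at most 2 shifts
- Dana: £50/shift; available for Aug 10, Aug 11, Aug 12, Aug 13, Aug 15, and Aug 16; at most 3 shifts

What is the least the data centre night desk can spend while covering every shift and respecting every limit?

£290

Picking the cheapest available operator for each shift independently would cost £180, but that ignores the shift limits.
An optimal schedule: Aug 10→Osei, Aug 11→Osei, Aug 12→Jules, Aug 13→Kapoor, Aug 14→Jules, Aug 15→Dana, Aug 16→Kapoor+Dana.
Total: 45 + 45 + 20 + 30 + 20 + 50 + 30 + 50 = £290.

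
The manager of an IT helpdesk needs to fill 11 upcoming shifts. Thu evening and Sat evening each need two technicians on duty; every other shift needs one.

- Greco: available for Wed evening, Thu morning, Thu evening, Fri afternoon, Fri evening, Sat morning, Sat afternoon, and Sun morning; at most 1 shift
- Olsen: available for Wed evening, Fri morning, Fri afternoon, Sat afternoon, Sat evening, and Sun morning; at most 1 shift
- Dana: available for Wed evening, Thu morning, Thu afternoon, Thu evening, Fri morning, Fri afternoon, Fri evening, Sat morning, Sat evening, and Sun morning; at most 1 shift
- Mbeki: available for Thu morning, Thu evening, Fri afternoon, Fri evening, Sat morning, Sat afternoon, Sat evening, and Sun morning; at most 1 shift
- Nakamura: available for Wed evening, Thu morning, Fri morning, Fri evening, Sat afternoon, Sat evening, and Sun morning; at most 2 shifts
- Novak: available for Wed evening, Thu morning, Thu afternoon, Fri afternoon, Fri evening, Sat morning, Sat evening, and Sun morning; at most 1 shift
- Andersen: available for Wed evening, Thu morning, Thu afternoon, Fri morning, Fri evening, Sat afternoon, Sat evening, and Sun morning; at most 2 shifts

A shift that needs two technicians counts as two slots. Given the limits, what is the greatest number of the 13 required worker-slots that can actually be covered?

Total capacity across all technicians is 1+1+1+1+2+1+2 = 9, and 13 slots are needed, so at most 9 can be filled.
An assignment achieving 9: Wed evening→Nakamura, Thu morning→Andersen, Thu afternoon→Dana, Thu evening→Greco+Mbeki, Fri morning→Olsen, Fri evening→Andersen, Sat morning→Novak, Sat afternoon→Nakamura.
Loads: Greco 1/1, Olsen 1/1, Dana 1/1, Mbeki 1/1, Nakamura 2/2, Novak 1/1, Andersen 2/2.

9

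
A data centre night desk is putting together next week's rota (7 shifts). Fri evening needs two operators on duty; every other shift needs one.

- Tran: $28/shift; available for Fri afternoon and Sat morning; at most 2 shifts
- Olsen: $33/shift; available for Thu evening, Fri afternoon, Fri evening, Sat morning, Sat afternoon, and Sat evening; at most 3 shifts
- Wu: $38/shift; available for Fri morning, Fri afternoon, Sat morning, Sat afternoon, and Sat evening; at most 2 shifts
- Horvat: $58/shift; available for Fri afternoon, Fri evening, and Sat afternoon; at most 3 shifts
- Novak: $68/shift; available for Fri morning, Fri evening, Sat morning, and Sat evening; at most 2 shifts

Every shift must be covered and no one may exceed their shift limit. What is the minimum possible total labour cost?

$289

Thu evening can only be covered by Olsen, so that assignment is forced.
Picking the cheapest available operator for each shift independently would cost $284, but that ignores the shift limits.
An optimal schedule: Thu evening→Olsen, Fri morning→Wu, Fri afternoon→Tran, Fri evening→Olsen+Horvat, Sat morning→Tran, Sat afternoon→Olsen, Sat evening→Wu.
Total: 33 + 38 + 28 + 33 + 58 + 28 + 33 + 38 = $289.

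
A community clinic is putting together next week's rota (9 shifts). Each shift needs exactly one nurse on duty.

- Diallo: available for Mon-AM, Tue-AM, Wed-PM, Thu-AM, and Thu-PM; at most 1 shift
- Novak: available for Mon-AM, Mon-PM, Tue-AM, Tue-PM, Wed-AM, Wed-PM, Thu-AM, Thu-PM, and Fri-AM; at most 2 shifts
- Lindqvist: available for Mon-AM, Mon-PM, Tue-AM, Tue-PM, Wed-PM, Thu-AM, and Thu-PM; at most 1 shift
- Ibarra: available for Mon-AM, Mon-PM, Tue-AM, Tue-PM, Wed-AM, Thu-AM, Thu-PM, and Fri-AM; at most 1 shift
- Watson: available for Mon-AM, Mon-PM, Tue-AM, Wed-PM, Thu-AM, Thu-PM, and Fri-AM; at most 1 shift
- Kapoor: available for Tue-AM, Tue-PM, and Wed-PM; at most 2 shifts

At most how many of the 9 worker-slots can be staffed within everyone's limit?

Total capacity across all nurses is 1+2+1+1+1+2 = 8, and 9 slots are needed, so at most 8 can be filled.
An assignment achieving 8: Mon-AM→Diallo, Mon-PM→Lindqvist, Tue-AM→Kapoor, Tue-PM→Ibarra, Wed-AM→Novak, Wed-PM→Kapoor, Thu-AM→Watson, Fri-AM→Novak.
Loads: Diallo 1/1, Novak 2/2, Lindqvist 1/1, Ibarra 1/1, Watson 1/1, Kapoor 2/2.

8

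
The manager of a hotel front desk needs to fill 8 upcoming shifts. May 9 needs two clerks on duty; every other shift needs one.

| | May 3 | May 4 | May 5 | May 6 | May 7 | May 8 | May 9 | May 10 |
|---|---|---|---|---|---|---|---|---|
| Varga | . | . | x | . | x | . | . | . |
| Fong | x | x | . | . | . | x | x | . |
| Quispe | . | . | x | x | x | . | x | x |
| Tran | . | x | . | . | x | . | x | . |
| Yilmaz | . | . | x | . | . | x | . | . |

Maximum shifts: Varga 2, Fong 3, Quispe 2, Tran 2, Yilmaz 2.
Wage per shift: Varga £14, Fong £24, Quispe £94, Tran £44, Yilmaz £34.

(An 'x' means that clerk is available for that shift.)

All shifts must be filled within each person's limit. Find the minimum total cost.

May 3 can only be covered by Fong, so that assignment is forced.
May 6 can only be covered by Quispe, so that assignment is forced.
May 10 can only be covered by Quispe, so that assignment is forced.
Picking the cheapest available clerk for each shift independently would cost £356, but that ignores the shift limits.
An optimal schedule: May 3→Fong, May 4→Fong, May 5→Varga, May 6→Quispe, May 7→Varga, May 8→Yilmaz, May 9→Fong+Tran, May 10→Quispe.
Total: 24 + 24 + 14 + 94 + 14 + 34 + 24 + 44 + 94 = £366.

£366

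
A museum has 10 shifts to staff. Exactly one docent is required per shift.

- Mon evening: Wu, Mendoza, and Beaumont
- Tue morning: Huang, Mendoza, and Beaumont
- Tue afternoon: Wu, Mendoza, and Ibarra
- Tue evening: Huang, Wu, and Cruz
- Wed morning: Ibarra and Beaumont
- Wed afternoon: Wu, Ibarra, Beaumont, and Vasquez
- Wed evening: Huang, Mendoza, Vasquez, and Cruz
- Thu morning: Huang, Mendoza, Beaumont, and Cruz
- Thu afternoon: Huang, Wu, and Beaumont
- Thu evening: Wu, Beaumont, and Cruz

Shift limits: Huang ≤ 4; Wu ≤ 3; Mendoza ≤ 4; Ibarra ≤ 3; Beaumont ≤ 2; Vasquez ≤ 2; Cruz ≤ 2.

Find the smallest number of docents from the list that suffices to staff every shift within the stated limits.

10 slots to fill and no one can take more than 4, so at least ⌈10/4⌉ = 3 docents are needed.
Huang, Wu, and Ibarra alone can cover everything: Mon evening→Wu, Tue morning→Huang, Tue afternoon→Ibarra, Tue evening→Huang, Wed morning→Ibarra, Wed afternoon→Ibarra, Wed evening→Huang, Thu morning→Huang, Thu afternoon→Wu, Thu evening→Wu.

3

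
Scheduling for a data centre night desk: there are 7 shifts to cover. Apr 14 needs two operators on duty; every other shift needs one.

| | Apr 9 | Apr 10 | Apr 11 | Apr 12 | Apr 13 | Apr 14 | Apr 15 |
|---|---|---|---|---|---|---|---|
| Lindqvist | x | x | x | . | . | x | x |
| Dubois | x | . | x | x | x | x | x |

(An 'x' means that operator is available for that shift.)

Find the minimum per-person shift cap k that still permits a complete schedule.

With 2 operators and 8 worker-slots to fill, someone must work at least ⌈8/2⌉ = 4 shifts, so k ≥ 4.
k = 4 works: Apr 9→Lindqvist, Apr 10→Lindqvist, Apr 11→Lindqvist, Apr 12→Dubois, Apr 13→Dubois, Apr 14→Lindqvist+Dubois, Apr 15→Dubois.
Loads: Lindqvist 4, Dubois 4 — all ≤ 4.

4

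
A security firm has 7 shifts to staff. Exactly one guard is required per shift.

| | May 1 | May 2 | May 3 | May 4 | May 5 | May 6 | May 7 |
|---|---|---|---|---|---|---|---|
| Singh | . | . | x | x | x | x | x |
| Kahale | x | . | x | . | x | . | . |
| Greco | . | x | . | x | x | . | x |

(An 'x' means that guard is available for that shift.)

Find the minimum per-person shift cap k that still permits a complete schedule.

With 3 guards and 7 worker-slots to fill, someone must work at least ⌈7/3⌉ = 3 shifts, so k ≥ 3.
k = 3 works: May 1→Kahale, May 2→Greco, May 3→Singh, May 4→Singh, May 5→Kahale, May 6→Singh, May 7→Greco.
Loads: Singh 3, Kahale 2, Greco 2 — all ≤ 3.

3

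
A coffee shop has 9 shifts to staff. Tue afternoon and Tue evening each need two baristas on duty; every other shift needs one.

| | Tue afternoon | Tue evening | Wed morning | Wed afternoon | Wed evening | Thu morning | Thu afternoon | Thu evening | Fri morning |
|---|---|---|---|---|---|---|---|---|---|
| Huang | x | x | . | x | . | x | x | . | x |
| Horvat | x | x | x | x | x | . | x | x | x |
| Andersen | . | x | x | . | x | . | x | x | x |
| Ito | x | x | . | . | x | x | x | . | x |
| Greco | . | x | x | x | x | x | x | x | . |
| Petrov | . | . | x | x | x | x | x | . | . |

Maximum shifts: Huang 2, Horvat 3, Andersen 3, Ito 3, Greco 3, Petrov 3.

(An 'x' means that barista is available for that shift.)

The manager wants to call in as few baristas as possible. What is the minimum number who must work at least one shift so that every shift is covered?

11 slots to fill and no one can take more than 3, so at least ⌈11/3⌉ = 4 baristas are needed.
Huang, Horvat, Andersen, and Ito alone can cover everything: Tue afternoon→Horvat+Ito, Tue evening→Andersen+Ito, Wed morning→Horvat, Wed afternoon→Huang, Wed evening→Andersen, Thu morning→Huang, Thu afternoon→Andersen, Thu evening→Horvat, Fri morning→Ito.

4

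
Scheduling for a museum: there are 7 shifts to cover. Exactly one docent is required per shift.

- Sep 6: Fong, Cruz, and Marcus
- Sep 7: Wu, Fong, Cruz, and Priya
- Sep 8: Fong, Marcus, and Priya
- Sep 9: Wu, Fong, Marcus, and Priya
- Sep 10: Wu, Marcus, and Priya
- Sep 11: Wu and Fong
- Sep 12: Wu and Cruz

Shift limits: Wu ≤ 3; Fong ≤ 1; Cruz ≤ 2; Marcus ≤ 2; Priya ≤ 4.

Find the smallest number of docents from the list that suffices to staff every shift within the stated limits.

3

7 slots to fill and no one can take more than 4, so at least ⌈7/4⌉ = 2 docents are needed.
No set of 2 docents can cover every shift (each such set leaves at least one shift with no one available or exceeds a cap).
Wu, Fong, and Priya alone can cover everything: Sep 6→Fong, Sep 7→Priya, Sep 8→Priya, Sep 9→Priya, Sep 10→Wu, Sep 11→Wu, Sep 12→Wu.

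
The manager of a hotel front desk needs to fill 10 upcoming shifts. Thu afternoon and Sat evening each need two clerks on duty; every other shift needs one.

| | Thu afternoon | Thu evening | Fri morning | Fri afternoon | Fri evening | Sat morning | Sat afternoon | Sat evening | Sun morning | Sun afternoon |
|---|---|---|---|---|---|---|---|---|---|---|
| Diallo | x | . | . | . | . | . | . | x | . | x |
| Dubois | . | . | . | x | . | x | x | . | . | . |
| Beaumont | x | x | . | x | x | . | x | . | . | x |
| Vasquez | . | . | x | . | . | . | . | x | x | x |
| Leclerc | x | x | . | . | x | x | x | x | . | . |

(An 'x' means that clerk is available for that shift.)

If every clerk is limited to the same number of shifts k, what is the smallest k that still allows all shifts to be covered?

3

With 5 clerks and 12 worker-slots to fill, someone must work at least ⌈12/5⌉ = 3 shifts, so k ≥ 3.
k = 3 works: Thu afternoon→Diallo+Beaumont, Thu evening→Beaumont, Fri morning→Vasquez, Fri afternoon→Dubois, Fri evening→Beaumont, Sat morning→Dubois, Sat afternoon→Dubois, Sat evening→Diallo+Vasquez, Sun morning→Vasquez, Sun afternoon→Diallo.
Loads: Diallo 3, Dubois 3, Beaumont 3, Vasquez 3, Leclerc 0 — all ≤ 3.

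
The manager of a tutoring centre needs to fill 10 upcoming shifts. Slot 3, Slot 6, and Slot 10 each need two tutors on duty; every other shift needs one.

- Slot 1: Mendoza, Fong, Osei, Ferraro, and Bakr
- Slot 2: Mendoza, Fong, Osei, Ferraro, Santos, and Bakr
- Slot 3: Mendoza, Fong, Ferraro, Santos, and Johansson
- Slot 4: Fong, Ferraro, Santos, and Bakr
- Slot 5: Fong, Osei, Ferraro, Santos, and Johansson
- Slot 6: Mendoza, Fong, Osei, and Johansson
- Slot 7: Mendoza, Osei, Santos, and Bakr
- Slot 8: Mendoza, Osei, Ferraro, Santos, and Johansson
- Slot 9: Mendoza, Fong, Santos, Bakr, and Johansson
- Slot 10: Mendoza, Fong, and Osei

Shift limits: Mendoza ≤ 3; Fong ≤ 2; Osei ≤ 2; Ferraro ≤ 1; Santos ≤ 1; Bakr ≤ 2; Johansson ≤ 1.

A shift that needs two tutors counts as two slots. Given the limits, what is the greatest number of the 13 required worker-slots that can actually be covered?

Total capacity across all tutors is 3+2+2+1+1+2+1 = 12, and 13 slots are needed, so at most 12 can be filled.
An assignment achieving 12: Slot 1→Osei, Slot 2→Bakr, Slot 3→Ferraro+Santos, Slot 4→Fong, Slot 5→Johansson, Slot 6→Mendoza+Osei, Slot 7→Mendoza, Slot 9→Bakr, Slot 10→Mendoza+Fong.
Loads: Mendoza 3/3, Fong 2/2, Osei 2/2, Ferraro 1/1, Santos 1/1, Bakr 2/2, Johansson 1/1.

12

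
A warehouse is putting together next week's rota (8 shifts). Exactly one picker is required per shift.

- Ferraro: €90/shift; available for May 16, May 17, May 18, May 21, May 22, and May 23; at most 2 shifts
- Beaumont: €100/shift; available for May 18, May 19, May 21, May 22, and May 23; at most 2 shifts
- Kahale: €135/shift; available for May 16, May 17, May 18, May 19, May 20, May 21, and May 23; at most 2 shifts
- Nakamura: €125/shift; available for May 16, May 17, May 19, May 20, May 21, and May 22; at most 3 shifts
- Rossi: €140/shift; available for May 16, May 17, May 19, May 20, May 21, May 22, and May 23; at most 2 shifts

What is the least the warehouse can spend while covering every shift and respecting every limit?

Picking the cheapest available picker for each shift independently would cost €765, but that ignores the shift limits.
An optimal schedule: May 16→Ferraro, May 17→Nakamura, May 18→Ferraro, May 19→Beaumont, May 20→Nakamura, May 21→Nakamura, May 22→Beaumont, May 23→Kahale.
Total: 90 + 125 + 90 + 100 + 125 + 125 + 100 + 135 = €890.

€890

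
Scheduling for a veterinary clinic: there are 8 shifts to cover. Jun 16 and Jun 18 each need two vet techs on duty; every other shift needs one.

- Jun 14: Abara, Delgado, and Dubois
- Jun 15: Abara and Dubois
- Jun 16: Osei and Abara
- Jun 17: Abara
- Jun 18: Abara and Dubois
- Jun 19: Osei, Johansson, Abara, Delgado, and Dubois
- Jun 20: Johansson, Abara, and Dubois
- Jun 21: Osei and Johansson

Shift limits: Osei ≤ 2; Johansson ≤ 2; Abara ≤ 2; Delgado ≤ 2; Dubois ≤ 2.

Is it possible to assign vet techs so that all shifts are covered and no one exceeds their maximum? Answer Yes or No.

Total capacity is 10 and 10 slots are needed, so capacity alone doesn't rule it out.
Shifts {Jun 16, Jun 17, Jun 18} need 5 worker-slots in total, but the vet techs available for any of those shifts (Osei, Abara, and Dubois) can supply at most 4 among them. So no valid schedule exists.

No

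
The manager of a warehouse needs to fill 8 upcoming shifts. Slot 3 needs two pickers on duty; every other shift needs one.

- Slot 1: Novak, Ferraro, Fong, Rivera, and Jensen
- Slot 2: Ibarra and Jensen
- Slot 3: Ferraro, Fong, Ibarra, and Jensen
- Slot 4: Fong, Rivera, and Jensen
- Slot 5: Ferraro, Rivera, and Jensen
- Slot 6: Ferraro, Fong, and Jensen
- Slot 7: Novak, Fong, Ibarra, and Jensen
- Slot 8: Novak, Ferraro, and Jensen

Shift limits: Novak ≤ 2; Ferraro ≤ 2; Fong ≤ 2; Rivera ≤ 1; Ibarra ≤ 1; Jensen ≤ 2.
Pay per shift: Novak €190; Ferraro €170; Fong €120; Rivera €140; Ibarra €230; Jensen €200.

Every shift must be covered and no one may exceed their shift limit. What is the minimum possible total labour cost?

€1500

Picking the cheapest available picker for each shift independently would cost €1280, but that ignores the shift limits.
An optimal schedule: Slot 1→Novak, Slot 2→Jensen, Slot 3→Ferraro+Jensen, Slot 4→Fong, Slot 5→Rivera, Slot 6→Fong, Slot 7→Novak, Slot 8→Ferraro.
Total: 190 + 200 + 170 + 200 + 120 + 140 + 120 + 190 + 170 = €1500.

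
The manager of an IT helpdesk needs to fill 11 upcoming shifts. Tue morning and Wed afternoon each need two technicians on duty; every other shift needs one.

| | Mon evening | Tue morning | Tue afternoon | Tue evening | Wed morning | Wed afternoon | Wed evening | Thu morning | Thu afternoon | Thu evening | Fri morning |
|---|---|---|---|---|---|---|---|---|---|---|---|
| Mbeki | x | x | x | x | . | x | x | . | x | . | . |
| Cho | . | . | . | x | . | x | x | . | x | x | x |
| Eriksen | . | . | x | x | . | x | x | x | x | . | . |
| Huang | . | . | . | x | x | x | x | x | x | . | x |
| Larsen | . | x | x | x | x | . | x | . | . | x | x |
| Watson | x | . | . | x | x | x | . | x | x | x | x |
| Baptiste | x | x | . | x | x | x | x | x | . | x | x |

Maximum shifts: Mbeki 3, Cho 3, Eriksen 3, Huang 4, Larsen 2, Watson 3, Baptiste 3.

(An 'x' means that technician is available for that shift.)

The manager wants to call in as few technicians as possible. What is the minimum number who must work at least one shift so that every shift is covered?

13 slots to fill and no one can take more than 4, so at least ⌈13/4⌉ = 4 technicians are needed.
Mbeki, Cho, Huang, and Baptiste alone can cover everything: Mon evening→Mbeki, Tue morning→Mbeki+Baptiste, Tue afternoon→Mbeki, Tue evening→Huang, Wed morning→Huang, Wed afternoon→Huang+Baptiste, Wed evening→Baptiste, Thu morning→Huang, Thu afternoon→Cho, Thu evening→Cho, Fri morning→Cho.

4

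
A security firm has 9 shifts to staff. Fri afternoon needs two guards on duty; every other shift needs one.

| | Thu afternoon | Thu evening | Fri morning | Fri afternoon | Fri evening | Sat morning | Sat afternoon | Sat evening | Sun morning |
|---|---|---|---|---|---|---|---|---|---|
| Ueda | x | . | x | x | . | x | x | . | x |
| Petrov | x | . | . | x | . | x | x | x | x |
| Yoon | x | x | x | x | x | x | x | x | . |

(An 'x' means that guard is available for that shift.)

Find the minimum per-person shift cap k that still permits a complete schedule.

With 3 guards and 10 worker-slots to fill, someone must work at least ⌈10/3⌉ = 4 shifts, so k ≥ 4.
k = 4 works: Thu afternoon→Ueda, Thu evening→Yoon, Fri morning→Ueda, Fri afternoon→Ueda+Petrov, Fri evening→Yoon, Sat morning→Petrov, Sat afternoon→Petrov, Sat evening→Petrov, Sun morning→Ueda.
Loads: Ueda 4, Petrov 4, Yoon 2 — all ≤ 4.

4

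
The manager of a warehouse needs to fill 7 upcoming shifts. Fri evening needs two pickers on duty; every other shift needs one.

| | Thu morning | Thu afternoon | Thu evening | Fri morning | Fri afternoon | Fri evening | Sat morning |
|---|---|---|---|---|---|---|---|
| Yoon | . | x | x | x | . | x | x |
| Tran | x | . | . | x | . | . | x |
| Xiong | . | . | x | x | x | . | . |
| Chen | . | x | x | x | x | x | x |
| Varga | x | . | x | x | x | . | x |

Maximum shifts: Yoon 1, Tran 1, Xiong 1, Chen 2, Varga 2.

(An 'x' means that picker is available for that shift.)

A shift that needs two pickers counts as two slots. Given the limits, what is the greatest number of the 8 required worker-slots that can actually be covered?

7

Total capacity across all pickers is 1+1+1+2+2 = 7, and 8 slots are needed, so at most 7 can be filled.
An assignment achieving 7: Thu morning→Tran, Thu afternoon→Yoon, Thu evening→Chen, Fri morning→Varga, Fri afternoon→Xiong, Fri evening→Chen, Sat morning→Varga.
Loads: Yoon 1/1, Tran 1/1, Xiong 1/1, Chen 2/2, Varga 2/2.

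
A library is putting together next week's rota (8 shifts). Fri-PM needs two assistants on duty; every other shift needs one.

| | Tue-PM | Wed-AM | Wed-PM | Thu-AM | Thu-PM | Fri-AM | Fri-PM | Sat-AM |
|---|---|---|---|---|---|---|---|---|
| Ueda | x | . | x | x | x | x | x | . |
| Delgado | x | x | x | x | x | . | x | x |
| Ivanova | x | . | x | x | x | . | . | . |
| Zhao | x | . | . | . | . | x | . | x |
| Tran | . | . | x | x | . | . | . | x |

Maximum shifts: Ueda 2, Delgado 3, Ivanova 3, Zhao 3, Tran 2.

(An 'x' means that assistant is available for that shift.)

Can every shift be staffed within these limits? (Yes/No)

Wed-AM can only be covered by Delgado, so that assignment is forced.
Fri-PM can only be covered by Ueda and Delgado, so that assignment is forced.
One valid schedule: Tue-PM→Ivanova, Wed-AM→Delgado, Wed-PM→Ivanova, Thu-AM→Ivanova, Thu-PM→Delgado, Fri-AM→Ueda, Fri-PM→Ueda+Delgado, Sat-AM→Zhao.
Loads: Ueda 2/2, Delgado 3/3, Ivanova 3/3, Zhao 1/3, Tran 0/2 — all within limits.

Yes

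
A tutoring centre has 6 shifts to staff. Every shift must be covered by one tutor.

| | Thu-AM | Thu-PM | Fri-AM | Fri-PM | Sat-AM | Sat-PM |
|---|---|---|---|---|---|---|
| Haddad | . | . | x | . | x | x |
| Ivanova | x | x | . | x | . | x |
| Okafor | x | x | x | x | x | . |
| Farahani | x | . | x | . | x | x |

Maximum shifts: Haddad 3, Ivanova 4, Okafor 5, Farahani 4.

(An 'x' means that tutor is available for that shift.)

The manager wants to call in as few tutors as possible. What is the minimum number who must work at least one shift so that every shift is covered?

2

6 slots to fill and no one can take more than 5, so at least ⌈6/5⌉ = 2 tutors are needed.
Haddad and Ivanova alone can cover everything: Thu-AM→Ivanova, Thu-PM→Ivanova, Fri-AM→Haddad, Fri-PM→Ivanova, Sat-AM→Haddad, Sat-PM→Haddad.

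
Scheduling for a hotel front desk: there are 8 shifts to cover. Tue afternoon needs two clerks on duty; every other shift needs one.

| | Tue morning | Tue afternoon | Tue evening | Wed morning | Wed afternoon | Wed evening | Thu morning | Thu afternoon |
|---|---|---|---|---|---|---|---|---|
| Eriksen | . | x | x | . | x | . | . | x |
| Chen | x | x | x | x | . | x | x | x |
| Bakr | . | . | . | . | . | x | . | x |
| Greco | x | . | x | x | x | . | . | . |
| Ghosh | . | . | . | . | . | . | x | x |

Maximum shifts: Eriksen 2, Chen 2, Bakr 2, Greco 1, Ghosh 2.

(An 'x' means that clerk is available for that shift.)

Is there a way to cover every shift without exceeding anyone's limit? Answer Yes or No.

No

Total capacity is 9 and 9 slots are needed, so capacity alone doesn't rule it out.
Shifts {Tue morning, Tue afternoon, Tue evening, Wed morning, Wed afternoon} need 6 worker-slots in total, but the clerks available for any of those shifts (Eriksen, Chen, and Greco) can supply at most 5 among them. So no valid schedule exists.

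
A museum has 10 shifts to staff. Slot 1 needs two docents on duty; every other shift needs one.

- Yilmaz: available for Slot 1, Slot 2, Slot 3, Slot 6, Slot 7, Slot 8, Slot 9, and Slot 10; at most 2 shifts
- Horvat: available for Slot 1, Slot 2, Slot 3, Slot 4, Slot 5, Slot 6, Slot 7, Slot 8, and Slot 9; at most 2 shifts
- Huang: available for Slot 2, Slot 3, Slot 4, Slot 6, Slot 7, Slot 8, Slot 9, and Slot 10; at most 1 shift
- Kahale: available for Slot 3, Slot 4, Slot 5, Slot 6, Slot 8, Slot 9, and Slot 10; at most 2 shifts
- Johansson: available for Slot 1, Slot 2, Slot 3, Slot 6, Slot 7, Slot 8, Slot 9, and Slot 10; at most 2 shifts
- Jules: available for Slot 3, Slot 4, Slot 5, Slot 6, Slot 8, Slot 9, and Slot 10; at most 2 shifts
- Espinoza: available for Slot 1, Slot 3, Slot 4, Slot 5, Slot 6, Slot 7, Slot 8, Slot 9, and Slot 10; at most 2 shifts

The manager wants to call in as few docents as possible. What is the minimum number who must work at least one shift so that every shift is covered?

11 slots to fill and no one can take more than 2, so at least ⌈11/2⌉ = 6 docents are needed.
Yilmaz, Horvat, Huang, Kahale, Johansson, and Jules alone can cover everything: Slot 1→Yilmaz+Horvat, Slot 2→Yilmaz, Slot 3→Kahale, Slot 4→Huang, Slot 5→Horvat, Slot 6→Johansson, Slot 7→Johansson, Slot 8→Jules, Slot 9→Jules, Slot 10→Kahale.

6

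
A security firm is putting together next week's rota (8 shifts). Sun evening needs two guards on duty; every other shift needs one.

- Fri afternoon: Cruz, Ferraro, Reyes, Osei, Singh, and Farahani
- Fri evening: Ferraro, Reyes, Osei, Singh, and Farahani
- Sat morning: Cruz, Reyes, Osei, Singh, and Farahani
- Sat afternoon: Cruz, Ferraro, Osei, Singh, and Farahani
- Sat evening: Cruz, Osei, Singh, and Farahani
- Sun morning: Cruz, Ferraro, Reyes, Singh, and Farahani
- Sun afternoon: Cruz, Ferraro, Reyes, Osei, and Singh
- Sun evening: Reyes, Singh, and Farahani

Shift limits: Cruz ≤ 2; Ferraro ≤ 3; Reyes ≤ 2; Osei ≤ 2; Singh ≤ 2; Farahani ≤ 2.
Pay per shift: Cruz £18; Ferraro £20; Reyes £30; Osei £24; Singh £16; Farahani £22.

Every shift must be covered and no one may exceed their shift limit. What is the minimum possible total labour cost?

£172

Picking the cheapest available guard for each shift independently would cost £150, but that ignores the shift limits.
An optimal schedule: Fri afternoon→Farahani, Fri evening→Ferraro, Sat morning→Cruz, Sat afternoon→Cruz, Sat evening→Singh, Sun morning→Ferraro, Sun afternoon→Ferraro, Sun evening→Singh+Farahani.
Total: 22 + 20 + 18 + 18 + 16 + 20 + 20 + 16 + 22 = £172.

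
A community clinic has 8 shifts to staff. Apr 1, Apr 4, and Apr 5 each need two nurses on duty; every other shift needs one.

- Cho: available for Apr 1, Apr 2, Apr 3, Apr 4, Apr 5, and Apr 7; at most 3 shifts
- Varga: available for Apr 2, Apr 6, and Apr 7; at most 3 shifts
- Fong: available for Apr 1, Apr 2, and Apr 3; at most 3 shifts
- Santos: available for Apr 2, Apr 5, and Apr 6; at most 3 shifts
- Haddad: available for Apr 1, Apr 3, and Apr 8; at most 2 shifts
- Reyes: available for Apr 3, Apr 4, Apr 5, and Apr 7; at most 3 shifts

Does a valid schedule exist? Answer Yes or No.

Yes

Apr 4 can only be covered by Cho and Reyes, so that assignment is forced.
Apr 8 can only be covered by Haddad, so that assignment is forced.
One valid schedule: Apr 1→Cho+Fong, Apr 2→Varga, Apr 3→Fong, Apr 4→Cho+Reyes, Apr 5→Cho+Santos, Apr 6→Varga, Apr 7→Varga, Apr 8→Haddad.
Loads: Cho 3/3, Varga 3/3, Fong 2/3, Santos 1/3, Haddad 1/2, Reyes 1/3 — all within limits.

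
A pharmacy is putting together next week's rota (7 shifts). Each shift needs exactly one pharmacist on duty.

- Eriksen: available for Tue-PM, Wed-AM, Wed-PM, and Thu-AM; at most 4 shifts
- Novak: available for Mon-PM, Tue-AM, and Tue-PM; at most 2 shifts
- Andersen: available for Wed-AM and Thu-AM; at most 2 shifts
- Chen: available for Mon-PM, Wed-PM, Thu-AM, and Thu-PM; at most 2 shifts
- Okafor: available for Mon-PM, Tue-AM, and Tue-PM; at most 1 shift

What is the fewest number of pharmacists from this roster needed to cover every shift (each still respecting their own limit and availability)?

3

7 slots to fill and no one can take more than 4, so at least ⌈7/4⌉ = 2 pharmacists are needed.
Any 2 pharmacists together have capacity at most 4+2 = 6 < 7 slots, so 2 can never suffice.
Eriksen, Novak, and Chen alone can cover everything: Mon-PM→Novak, Tue-AM→Novak, Tue-PM→Eriksen, Wed-AM→Eriksen, Wed-PM→Eriksen, Thu-AM→Eriksen, Thu-PM→Chen.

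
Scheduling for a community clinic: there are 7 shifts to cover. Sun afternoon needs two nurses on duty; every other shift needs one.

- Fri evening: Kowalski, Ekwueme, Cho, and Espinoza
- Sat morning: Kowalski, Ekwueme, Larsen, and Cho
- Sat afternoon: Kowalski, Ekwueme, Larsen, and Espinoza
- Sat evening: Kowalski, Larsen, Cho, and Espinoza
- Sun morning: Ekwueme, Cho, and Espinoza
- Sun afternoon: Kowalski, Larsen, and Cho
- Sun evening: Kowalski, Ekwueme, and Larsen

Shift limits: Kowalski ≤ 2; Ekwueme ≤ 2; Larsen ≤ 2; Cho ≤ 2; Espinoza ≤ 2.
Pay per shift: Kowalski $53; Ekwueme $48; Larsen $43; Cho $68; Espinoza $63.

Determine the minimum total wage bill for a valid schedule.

$414

Picking the cheapest available nurse for each shift independently would cost $364, but that ignores the shift limits.
An optimal schedule: Fri evening→Ekwueme, Sat morning→Kowalski, Sat afternoon→Espinoza, Sat evening→Espinoza, Sun morning→Ekwueme, Sun afternoon→Larsen+Kowalski, Sun evening→Larsen.
Total: 48 + 53 + 63 + 63 + 48 + 43 + 53 + 43 = $414.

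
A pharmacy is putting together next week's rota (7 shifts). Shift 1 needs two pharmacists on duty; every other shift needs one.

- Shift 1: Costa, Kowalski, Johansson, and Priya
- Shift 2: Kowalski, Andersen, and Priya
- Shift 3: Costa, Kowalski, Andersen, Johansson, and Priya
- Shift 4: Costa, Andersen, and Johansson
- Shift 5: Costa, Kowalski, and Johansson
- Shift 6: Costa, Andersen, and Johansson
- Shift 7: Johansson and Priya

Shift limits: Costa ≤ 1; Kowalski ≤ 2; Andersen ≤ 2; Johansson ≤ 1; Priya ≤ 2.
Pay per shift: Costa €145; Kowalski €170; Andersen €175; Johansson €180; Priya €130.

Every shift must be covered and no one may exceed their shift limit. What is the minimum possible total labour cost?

Picking the cheapest available pharmacist for each shift independently would cost €1100, but that ignores the shift limits.
An optimal schedule: Shift 1→Kowalski+Priya, Shift 2→Kowalski, Shift 3→Priya, Shift 4→Andersen, Shift 5→Costa, Shift 6→Andersen, Shift 7→Johansson.
Total: 170 + 130 + 170 + 130 + 175 + 145 + 175 + 180 = €1275.

€1275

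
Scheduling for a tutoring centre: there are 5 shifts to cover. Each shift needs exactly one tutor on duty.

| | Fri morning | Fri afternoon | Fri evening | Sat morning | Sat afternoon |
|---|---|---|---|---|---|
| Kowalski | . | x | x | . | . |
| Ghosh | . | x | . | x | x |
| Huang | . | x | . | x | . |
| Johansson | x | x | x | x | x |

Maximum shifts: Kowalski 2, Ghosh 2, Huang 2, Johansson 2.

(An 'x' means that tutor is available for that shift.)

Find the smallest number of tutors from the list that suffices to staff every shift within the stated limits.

3

5 slots to fill and no one can take more than 2, so at least ⌈5/2⌉ = 3 tutors are needed.
Kowalski, Ghosh, and Johansson alone can cover everything: Fri morning→Johansson, Fri afternoon→Kowalski, Fri evening→Kowalski, Sat morning→Ghosh, Sat afternoon→Ghosh.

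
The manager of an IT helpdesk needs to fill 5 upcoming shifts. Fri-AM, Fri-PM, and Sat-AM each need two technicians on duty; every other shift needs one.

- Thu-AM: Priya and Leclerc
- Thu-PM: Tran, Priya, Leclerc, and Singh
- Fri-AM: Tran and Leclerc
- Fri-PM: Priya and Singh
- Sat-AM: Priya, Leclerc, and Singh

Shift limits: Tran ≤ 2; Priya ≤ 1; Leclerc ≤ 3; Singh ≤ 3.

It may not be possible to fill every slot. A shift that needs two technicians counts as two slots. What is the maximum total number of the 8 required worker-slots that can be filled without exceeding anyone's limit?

8

Total capacity across all technicians is 2+1+3+3 = 9, and 8 slots are needed, so at most 8 can be filled.
An assignment achieving 8: Thu-AM→Leclerc, Thu-PM→Tran, Fri-AM→Tran+Leclerc, Fri-PM→Priya+Singh, Sat-AM→Leclerc+Singh.
Loads: Tran 2/2, Priya 1/1, Leclerc 3/3, Singh 2/3.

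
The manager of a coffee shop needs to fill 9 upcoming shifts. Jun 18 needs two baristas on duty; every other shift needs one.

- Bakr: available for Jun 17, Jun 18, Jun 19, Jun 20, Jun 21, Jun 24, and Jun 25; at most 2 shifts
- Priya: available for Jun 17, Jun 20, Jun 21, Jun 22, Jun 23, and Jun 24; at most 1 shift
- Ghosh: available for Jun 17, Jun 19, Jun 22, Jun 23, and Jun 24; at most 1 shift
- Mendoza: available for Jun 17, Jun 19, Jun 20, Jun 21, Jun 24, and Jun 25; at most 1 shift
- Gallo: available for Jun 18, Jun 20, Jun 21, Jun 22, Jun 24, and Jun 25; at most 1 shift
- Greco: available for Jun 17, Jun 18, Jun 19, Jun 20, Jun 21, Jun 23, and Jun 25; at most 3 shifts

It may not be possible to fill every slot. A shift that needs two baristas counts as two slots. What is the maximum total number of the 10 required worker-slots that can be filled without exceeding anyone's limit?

Total capacity across all baristas is 2+1+1+1+1+3 = 9, and 10 slots are needed, so at most 9 can be filled.
An assignment achieving 9: Jun 17→Greco, Jun 18→Bakr+Gallo, Jun 19→Bakr, Jun 20→Greco, Jun 21→Greco, Jun 22→Priya, Jun 23→Ghosh, Jun 25→Mendoza.
Loads: Bakr 2/2, Priya 1/1, Ghosh 1/1, Mendoza 1/1, Gallo 1/1, Greco 3/3.

9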